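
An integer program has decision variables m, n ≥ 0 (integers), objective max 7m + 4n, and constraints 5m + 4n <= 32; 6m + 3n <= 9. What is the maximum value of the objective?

(m,n)=(0,3): 5·0+4·3=12≤32, 6·0+3·3=9≤9, objective 12.
(m,n)=(0,2): 5·0+4·2=8≤32, 6·0+3·2=6≤9, objective 8.
No feasible integer point exceeds 12.

12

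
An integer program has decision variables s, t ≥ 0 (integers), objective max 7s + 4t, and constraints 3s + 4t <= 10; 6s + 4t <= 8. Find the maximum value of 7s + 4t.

(s,t)=(0,2): 3·0+4·2=8≤10, 6·0+4·2=8≤8, objective 8.
(s,t)=(1,0): 3·1+4·0=3≤10, 6·1+4·0=6≤8, objective 7.
Maximum is 8 at (s,t)=(0,2).

8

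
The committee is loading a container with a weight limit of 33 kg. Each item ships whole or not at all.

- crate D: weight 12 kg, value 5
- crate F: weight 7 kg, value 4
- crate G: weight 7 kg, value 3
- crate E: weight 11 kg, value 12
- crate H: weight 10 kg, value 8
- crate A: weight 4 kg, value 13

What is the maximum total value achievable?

37

This is an integer program with binary decision variables.
Allowing fractional choices, the relaxed optimum would be about 37.4, but items are indivisible.
crate G + crate E + crate H + crate A: weight 7 + 11 + 10 + 4 = 32 ≤ 33, value 3 + 12 + 8 + 13 = 36.
crate F + crate E + crate H + crate A: weight 7 + 11 + 10 + 4 = 32 ≤ 33, value 4 + 12 + 8 + 13 = 37.
crate E + crate H + crate A: weight 11 + 10 + 4 = 25 ≤ 33, value 12 + 8 + 13 = 33.
Best is crate F, crate E, crate H, and crate A with total value 37.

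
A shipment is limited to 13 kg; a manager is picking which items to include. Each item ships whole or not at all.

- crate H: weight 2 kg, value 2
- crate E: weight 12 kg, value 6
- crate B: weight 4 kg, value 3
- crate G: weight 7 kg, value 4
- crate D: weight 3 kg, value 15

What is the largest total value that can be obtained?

21

crate G + crate D: weight 7 + 3 = 10 ≤ 13, value 4 + 15 = 19.
crate H + crate G + crate D: weight 2 + 7 + 3 = 12 ≤ 13, value 2 + 4 + 15 = 21.
crate H + crate B + crate D: weight 2 + 4 + 3 = 9 ≤ 13, value 2 + 3 + 15 = 20.
Best is crate H, crate G, and crate D with total value 21.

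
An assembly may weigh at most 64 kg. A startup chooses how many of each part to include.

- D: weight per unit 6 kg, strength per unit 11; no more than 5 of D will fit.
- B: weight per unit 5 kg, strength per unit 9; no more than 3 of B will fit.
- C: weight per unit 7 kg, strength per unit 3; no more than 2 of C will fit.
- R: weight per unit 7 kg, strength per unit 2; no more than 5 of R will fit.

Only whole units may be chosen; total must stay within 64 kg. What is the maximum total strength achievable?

Take 5×D, 3×B, and 2×C: weight 59 ≤ 64, strength 5·11 + 3·9 + 2·3 = 88.
D has the best ratio (11/6) and is taken to its limit of 5; remaining capacity is filled optimally with the others.

88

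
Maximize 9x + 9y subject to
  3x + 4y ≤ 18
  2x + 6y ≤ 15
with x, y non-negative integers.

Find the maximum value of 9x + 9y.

54

(x,y)=(6,0): 3·6+4·0=18≤18, 2·6+6·0=12≤15, objective 54.
(x,y)=(5,0): 3·5+4·0=15≤18, 2·5+6·0=10≤15, objective 45.
Maximum is 54 at (x,y)=(6,0).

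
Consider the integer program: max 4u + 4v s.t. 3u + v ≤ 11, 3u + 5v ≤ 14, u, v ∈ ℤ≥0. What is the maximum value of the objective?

16

(u,v)=(3,1): 3·3+1·1=10≤11, 3·3+5·1=14≤14, objective 16.
(u,v)=(2,1): 3·2+1·1=7≤11, 3·2+5·1=11≤14, objective 12.
(u,v)=(3,0): 3·3+1·0=9≤11, 3·3+5·0=9≤14, objective 12.
(u,v)=(2,0): 3·2+1·0=6≤11, 3·2+5·0=6≤14, objective 8.
The best lattice point is (3,1), giving 16.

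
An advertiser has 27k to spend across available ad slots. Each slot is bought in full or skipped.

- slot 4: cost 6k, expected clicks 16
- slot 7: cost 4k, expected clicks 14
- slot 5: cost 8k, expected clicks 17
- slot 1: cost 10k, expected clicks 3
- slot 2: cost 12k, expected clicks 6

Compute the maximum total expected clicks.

This is an integer program with binary decision variables.
Allowing fractional choices, the relaxed optimum would be about 51.5, but ad slots are indivisible.
slot 4 + slot 5 + slot 2: cost 6 + 8 + 12 = 26 ≤ 27, expected clicks 16 + 17 + 6 = 39.
slot 4 + slot 7 + slot 5: cost 6 + 4 + 8 = 18 ≤ 27, expected clicks 16 + 14 + 17 = 47.
Best is slot 4, slot 7, and slot 5 with total expected clicks 47.

47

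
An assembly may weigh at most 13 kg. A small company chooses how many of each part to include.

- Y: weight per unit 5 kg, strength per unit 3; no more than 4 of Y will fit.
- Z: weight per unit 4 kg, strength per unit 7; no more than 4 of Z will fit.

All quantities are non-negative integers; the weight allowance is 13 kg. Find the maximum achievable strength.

21

3×Z: weight 12 ≤ 13, strength 3·7 = 21.
1×Y and 2×Z: weight 13 ≤ 13, strength 1·3 + 2·7 = 17.
Best is 21.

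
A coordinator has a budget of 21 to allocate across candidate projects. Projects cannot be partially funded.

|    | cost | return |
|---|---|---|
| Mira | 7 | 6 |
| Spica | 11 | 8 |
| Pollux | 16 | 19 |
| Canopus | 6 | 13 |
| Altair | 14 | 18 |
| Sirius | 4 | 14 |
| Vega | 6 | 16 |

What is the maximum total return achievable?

Allowing fractional choices, the relaxed optimum would be about 49.4, but projects are indivisible.
Mira + Sirius + Vega: cost 7 + 4 + 6 = 17 ≤ 21, return 6 + 14 + 16 = 36.
Canopus + Sirius + Vega: cost 6 + 4 + 6 = 16 ≤ 21, return 13 + 14 + 16 = 43.
Spica + Sirius + Vega: cost 11 + 4 + 6 = 21 ≤ 21, return 8 + 14 + 16 = 38.
Best is Canopus, Sirius, and Vega with total return 43.

43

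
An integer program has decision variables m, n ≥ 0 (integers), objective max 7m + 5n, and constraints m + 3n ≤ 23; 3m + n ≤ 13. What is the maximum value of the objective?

49

(m,n)=(2,7) is feasible, giving 49.
(m,n)=(2,6) is feasible, giving 44.
(m,n)=(1,7) is feasible, giving 42.
Maximum is 49 at (m,n)=(2,7).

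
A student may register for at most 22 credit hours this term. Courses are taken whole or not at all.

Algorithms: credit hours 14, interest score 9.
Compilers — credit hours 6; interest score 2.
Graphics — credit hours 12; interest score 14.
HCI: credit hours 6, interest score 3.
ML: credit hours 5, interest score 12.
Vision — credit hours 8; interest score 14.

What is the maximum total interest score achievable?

29

Allowing fractional choices, the relaxed optimum would be about 36.5, but courses are indivisible.
Graphics + Vision: credit hours 12 + 8 = 20 ≤ 22, interest score 14 + 14 = 28.
HCI + ML + Vision: credit hours 6 + 5 + 8 = 19 ≤ 22, interest score 3 + 12 + 14 = 29.
Compilers + ML + Vision: credit hours 6 + 5 + 8 = 19 ≤ 22, interest score 2 + 12 + 14 = 28.
Best is HCI, ML, and Vision with total interest score 29.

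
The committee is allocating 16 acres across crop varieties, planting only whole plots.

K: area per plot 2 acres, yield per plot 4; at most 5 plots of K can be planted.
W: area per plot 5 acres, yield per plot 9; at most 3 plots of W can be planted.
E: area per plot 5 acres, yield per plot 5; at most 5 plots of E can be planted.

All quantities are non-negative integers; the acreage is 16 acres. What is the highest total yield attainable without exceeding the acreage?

30

5×K and 1×W: area 15 ≤ 16, yield 5·4 + 1·9 = 29.
3×K and 2×W: area 16 ≤ 16, yield 3·4 + 2·9 = 30.
Best is 30.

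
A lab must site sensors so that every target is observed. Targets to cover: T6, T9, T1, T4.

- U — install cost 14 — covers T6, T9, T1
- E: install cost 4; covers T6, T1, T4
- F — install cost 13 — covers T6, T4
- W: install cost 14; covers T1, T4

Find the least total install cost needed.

Choose U and E: together they cover T6, T9, T1, T4 — every target.
Total install cost: 14 + 4 = 18.
No cover costs less than 18.

18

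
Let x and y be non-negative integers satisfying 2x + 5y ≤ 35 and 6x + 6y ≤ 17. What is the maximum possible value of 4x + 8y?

The continuous relaxation peaks at (0, 2.83) with value 22.67; rounding to a feasible lattice point costs some objective.
(x,y)=(0,2): 2·0+5·2=10≤35, 6·0+6·2=12≤17, objective 16.
(x,y)=(1,1): 2·1+5·1=7≤35, 6·1+6·1=12≤17, objective 12.
(x,y)=(0,1): 2·0+5·1=5≤35, 6·0+6·1=6≤17, objective 8.
Maximum is 16 at (x,y)=(0,2).

16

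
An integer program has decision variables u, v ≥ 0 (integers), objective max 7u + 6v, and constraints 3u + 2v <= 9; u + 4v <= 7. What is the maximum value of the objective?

21

(u,v)=(3,0): 3·3+2·0=9≤9, 1·3+4·0=3≤7, objective 21.
(u,v)=(2,1): 3·2+2·1=8≤9, 1·2+4·1=6≤7, objective 20.
(u,v)=(2,0): 3·2+2·0=6≤9, 1·2+4·0=2≤7, objective 14.
(u,v)=(1,1): 3·1+2·1=5≤9, 1·1+4·1=5≤7, objective 13.
The best lattice point is (3,0), giving 21.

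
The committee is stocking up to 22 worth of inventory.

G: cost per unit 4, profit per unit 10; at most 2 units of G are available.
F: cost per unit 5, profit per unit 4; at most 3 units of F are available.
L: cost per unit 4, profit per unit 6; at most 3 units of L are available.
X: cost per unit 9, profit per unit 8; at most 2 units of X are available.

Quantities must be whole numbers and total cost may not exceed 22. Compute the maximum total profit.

2×G and 3×L: cost 20 ≤ 22, profit 2·10 + 3·6 = 38.
2×G, 1×F, and 2×L: cost 21 ≤ 22, profit 2·10 + 1·4 + 2·6 = 36.
Best is 38.

38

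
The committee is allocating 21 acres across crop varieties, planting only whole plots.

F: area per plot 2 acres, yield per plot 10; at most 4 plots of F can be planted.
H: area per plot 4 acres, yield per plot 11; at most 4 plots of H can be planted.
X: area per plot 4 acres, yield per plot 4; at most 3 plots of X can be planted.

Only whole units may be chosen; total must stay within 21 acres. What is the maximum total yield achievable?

73

F has the best ratio (10/2); taking only F gives at most 4×10 = 40 (stopped by the supply cap of 4).
Mixing does better — 4×F and 3×H: area 20 ≤ 21, yield 4·10 + 3·11 = 73.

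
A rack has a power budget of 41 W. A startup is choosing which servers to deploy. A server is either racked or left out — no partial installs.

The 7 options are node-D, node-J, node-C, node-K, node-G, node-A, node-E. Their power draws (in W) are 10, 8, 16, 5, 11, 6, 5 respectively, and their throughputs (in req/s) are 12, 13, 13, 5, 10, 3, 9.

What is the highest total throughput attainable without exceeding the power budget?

node-D + node-J + node-K + node-G + node-E: power draw 10 + 8 + 5 + 11 + 5 = 39 ≤ 41, throughput 12 + 13 + 5 + 10 + 9 = 49.
node-D + node-J + node-G + node-A + node-E: power draw 10 + 8 + 11 + 6 + 5 = 40 ≤ 41, throughput 12 + 13 + 10 + 3 + 9 = 47.
node-D + node-J + node-C + node-E: power draw 10 + 8 + 16 + 5 = 39 ≤ 41, throughput 12 + 13 + 13 + 9 = 47.
Best is node-D, node-J, node-K, node-G, and node-E with total throughput 49.

49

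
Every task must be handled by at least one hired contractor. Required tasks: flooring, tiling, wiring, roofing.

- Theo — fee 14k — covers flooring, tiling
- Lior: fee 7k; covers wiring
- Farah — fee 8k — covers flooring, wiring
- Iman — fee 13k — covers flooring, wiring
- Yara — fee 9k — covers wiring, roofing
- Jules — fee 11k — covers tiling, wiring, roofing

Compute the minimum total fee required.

Choose Farah and Jules: together they cover flooring, tiling, wiring, roofing — every task.
Total fee: 8 + 11 = 19.
No cover costs less than 19.

19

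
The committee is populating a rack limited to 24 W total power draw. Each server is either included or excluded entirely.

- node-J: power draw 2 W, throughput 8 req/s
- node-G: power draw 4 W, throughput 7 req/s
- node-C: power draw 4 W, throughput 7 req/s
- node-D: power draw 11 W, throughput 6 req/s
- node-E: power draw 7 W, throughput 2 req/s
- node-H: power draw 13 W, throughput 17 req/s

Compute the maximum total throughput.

Allowing fractional choices, the relaxed optimum would be about 39.5, but servers are indivisible.
node-J + node-G + node-C + node-H: power draw 2 + 4 + 4 + 13 = 23 ≤ 24, throughput 8 + 7 + 7 + 17 = 39.
node-J + node-G + node-H: power draw 2 + 4 + 13 = 19 ≤ 24, throughput 8 + 7 + 17 = 32.
Best is node-J, node-G, node-C, and node-H with total throughput 39.

39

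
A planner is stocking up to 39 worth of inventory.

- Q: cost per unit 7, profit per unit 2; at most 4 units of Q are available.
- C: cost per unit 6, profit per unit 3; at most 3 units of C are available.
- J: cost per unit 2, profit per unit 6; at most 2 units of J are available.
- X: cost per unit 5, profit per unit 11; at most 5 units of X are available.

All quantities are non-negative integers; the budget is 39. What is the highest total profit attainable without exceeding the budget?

70

This is a bounded integer knapsack.
Take 1×C, 2×J, and 5×X: cost 35 ≤ 39, profit 1·3 + 2·6 + 5·11 = 70.
J has the best ratio (6/2) and is taken to its limit of 2; remaining capacity is filled optimally with the others.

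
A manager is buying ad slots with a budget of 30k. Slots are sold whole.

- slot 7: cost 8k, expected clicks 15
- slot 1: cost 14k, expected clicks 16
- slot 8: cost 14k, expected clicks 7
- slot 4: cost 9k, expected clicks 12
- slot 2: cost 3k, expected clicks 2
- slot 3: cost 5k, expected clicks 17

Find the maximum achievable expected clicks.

This is a 0-1 knapsack instance.
Allowing fractional choices, the relaxed optimum would be about 53.1, but ad slots are indivisible.
slot 7 + slot 1 + slot 2 + slot 3: cost 8 + 14 + 3 + 5 = 30 ≤ 30, expected clicks 15 + 16 + 2 + 17 = 50.
slot 7 + slot 4 + slot 2 + slot 3: cost 8 + 9 + 3 + 5 = 25 ≤ 30, expected clicks 15 + 12 + 2 + 17 = 46.
slot 7 + slot 1 + slot 3: cost 8 + 14 + 5 = 27 ≤ 30, expected clicks 15 + 16 + 17 = 48.
Best is slot 7, slot 1, slot 2, and slot 3 with total expected clicks 50.

50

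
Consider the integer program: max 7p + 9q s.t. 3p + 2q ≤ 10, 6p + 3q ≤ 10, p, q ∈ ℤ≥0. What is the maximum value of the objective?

27

(p,q)=(0,3): 3·0+2·3=6≤10, 6·0+3·3=9≤10, objective 27.
(p,q)=(0,2): 3·0+2·2=4≤10, 6·0+3·2=6≤10, objective 18.
No feasible integer point exceeds 27.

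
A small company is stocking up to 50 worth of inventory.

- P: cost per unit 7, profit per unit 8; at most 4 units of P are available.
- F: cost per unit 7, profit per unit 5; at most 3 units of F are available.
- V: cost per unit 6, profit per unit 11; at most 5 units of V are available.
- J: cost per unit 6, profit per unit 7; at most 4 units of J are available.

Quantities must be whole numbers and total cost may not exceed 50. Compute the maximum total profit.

78

This is a bounded integer knapsack.
1×P, 5×V, and 2×J: cost 49 ≤ 50, profit 1·8 + 5·11 + 2·7 = 77.
2×P, 5×V, and 1×J: cost 50 ≤ 50, profit 2·8 + 5·11 + 1·7 = 78.
Best is 78.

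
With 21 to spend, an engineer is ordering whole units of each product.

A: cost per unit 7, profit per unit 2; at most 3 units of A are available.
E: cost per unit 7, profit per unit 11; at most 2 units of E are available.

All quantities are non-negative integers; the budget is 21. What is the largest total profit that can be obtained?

Take 1×A and 2×E: cost 21 ≤ 21, profit 1·2 + 2·11 = 24.
E has the best ratio (11/7) and is taken to its limit of 2; remaining capacity is filled optimally with the others.

24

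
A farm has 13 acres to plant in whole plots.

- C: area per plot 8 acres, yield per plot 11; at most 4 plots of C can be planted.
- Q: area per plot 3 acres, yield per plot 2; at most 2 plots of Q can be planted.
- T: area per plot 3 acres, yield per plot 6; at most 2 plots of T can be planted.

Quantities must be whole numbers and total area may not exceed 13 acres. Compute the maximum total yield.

17

2×Q and 2×T: area 12 ≤ 13, yield 2·2 + 2·6 = 16.
1×C and 1×T: area 11 ≤ 13, yield 1·11 + 1·6 = 17.
Best is 17.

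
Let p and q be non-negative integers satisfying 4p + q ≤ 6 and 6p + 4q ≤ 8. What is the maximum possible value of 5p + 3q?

The continuous relaxation peaks at (1.33, 0) with value 6.67; rounding to a feasible lattice point costs some objective.
(p,q)=(0,2): 4·0+1·2=2≤6, 6·0+4·2=8≤8, objective 6.
(p,q)=(1,0): 4·1+1·0=4≤6, 6·1+4·0=6≤8, objective 5.
(p,q)=(0,1): 4·0+1·1=1≤6, 6·0+4·1=4≤8, objective 3.
The best lattice point is (0,2), giving 6.

6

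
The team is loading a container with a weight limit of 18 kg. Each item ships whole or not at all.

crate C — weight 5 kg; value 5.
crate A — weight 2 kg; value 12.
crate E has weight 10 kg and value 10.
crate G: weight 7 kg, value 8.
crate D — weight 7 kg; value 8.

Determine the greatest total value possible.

28

This is a 0-1 knapsack instance.
crate C + crate A + crate E: weight 5 + 2 + 10 = 17 ≤ 18, value 5 + 12 + 10 = 27.
crate A + crate G + crate D: weight 2 + 7 + 7 = 16 ≤ 18, value 12 + 8 + 8 = 28.
crate C + crate A + crate G: weight 5 + 2 + 7 = 14 ≤ 18, value 5 + 12 + 8 = 25.
Best is crate A, crate G, and crate D with total value 28.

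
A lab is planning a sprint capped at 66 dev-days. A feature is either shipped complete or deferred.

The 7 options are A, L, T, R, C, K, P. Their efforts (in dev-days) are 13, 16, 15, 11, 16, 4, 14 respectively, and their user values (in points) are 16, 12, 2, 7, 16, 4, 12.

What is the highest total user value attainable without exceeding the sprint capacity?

Take A, L, C, K, and P: effort 13 + 16 + 16 + 4 + 14 = 63 ≤ 66, user value 16 + 12 + 16 + 4 + 12 = 60.
No other feasible combination does better.

60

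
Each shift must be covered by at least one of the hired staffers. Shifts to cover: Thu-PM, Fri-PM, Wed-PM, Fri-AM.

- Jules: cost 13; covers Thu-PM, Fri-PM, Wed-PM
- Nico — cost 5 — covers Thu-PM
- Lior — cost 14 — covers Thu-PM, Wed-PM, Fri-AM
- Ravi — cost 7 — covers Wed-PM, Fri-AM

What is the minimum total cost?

20

The greedy cost-per-new-shift heuristic would pick Ravi, Nico, and Jules for 25, but a cheaper cover exists.
Choose Jules and Ravi: together they cover Thu-PM, Fri-PM, Wed-PM, Fri-AM — every shift.
Total cost: 13 + 7 = 20.
No cover costs less than 20.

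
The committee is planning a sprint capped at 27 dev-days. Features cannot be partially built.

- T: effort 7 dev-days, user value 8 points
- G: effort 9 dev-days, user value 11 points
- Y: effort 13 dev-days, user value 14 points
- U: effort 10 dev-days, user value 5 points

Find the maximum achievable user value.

25

Take G and Y: effort 9 + 13 = 22 ≤ 27, user value 11 + 14 = 25.
No other feasible combination does better.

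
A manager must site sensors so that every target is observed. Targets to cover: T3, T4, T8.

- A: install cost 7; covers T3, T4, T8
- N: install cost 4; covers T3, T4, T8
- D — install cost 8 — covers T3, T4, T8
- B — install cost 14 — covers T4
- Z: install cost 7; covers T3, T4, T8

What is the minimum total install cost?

4

N alone covers T3, T4, T8 — every target.
Total install cost: 4.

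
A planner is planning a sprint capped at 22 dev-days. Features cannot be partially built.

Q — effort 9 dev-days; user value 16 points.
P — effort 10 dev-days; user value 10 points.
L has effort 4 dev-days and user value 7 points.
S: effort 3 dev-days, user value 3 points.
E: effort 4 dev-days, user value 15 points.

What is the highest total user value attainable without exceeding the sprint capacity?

Allowing fractional choices, the relaxed optimum would be about 43.0, but features are indivisible.
Q + L + E: effort 9 + 4 + 4 = 17 ≤ 22, user value 16 + 7 + 15 = 38.
Q + L + S + E: effort 9 + 4 + 3 + 4 = 20 ≤ 22, user value 16 + 7 + 3 + 15 = 41.
Best is Q, L, S, and E with total user value 41.

41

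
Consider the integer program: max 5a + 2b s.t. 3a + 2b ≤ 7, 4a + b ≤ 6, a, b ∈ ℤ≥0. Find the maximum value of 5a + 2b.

9

(a,b)=(1,2) is feasible, giving 9.
(a,b)=(1,1) is feasible, giving 7.
(a,b)=(0,3) is feasible, giving 6.
The best lattice point is (1,2), giving 9.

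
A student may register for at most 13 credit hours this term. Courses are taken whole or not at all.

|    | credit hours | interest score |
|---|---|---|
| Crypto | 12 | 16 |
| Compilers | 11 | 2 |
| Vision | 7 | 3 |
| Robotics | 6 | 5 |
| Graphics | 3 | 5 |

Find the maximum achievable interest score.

Allowing fractional choices, the relaxed optimum would be about 18.3, but courses are indivisible.
Crypto: credit hours 12 ≤ 13, interest score 16.
Vision + Graphics: credit hours 7 + 3 = 10 ≤ 13, interest score 3 + 5 = 8.
Robotics + Graphics: credit hours 6 + 3 = 9 ≤ 13, interest score 5 + 5 = 10.
Best is Crypto with total interest score 16.

16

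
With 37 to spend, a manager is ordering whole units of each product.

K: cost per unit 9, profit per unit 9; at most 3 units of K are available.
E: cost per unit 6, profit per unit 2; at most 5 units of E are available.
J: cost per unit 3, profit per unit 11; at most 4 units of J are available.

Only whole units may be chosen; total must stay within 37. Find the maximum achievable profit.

64

J has the best ratio (11/3); taking only J gives at most 4×11 = 44 (stopped by the supply cap of 4).
Mixing does better — 2×K, 1×E, and 4×J: cost 36 ≤ 37, profit 2·9 + 1·2 + 4·11 = 64.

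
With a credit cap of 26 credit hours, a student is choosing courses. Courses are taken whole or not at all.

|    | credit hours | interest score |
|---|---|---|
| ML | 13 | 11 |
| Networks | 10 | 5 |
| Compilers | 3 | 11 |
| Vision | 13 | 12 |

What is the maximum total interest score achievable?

Take Networks, Compilers, and Vision: credit hours 10 + 3 + 13 = 26 ≤ 26, interest score 5 + 11 + 12 = 28.
No other feasible combination does better.

28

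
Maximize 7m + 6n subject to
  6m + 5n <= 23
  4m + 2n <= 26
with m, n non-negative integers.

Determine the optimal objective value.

(m,n)=(3,1): 6·3+5·1=23≤23, 4·3+2·1=14≤26, objective 27.
(m,n)=(2,2): 6·2+5·2=22≤23, 4·2+2·2=12≤26, objective 26.
(m,n)=(1,3): 6·1+5·3=21≤23, 4·1+2·3=10≤26, objective 25.
The best lattice point is (3,1), giving 27.

27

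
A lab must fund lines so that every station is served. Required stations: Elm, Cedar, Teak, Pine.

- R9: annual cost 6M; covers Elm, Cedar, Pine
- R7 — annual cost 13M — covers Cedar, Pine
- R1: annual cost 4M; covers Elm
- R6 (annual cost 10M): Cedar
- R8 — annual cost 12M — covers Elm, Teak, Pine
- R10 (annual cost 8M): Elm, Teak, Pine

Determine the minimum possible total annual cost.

14

Choose R9 and R10: together they cover Elm, Cedar, Teak, Pine — every station.
Total annual cost: 6 + 8 = 14.
No cover costs less than 14.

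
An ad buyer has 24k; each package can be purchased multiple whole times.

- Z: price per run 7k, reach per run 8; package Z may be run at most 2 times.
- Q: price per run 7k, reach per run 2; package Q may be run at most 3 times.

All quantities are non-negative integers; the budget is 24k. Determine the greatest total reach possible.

Z has the best ratio (8/7); taking only Z gives at most 2×8 = 16 (stopped by the supply cap of 2).
Mixing does better — 2×Z and 1×Q: price 21 ≤ 24, reach 2·8 + 1·2 = 18.

18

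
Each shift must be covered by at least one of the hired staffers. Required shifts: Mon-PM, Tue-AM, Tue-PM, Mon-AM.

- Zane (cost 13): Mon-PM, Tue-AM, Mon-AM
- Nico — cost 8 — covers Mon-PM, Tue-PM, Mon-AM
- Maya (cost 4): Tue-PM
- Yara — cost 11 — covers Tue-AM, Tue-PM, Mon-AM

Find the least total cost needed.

This is a weighted set-cover instance.
The greedy cost-per-new-shift heuristic would pick Nico and Yara for 19, but a cheaper cover exists.
Choose Zane and Maya: together they cover Mon-PM, Tue-AM, Tue-PM, Mon-AM — every shift.
Total cost: 13 + 4 = 17.
No cover costs less than 17.

17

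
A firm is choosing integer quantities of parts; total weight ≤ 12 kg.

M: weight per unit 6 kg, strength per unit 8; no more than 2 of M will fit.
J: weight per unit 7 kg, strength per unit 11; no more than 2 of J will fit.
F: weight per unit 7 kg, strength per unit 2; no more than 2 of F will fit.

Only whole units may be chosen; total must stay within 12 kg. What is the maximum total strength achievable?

16

1×J: weight 7 ≤ 12, strength 1·11 = 11.
2×M: weight 12 ≤ 12, strength 2·8 = 16.
Best is 16.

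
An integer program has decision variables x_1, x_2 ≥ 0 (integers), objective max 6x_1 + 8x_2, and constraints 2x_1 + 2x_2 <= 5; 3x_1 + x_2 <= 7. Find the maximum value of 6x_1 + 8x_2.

The continuous relaxation peaks at (0, 2.5) with value 20.00; rounding to a feasible lattice point costs some objective.
(x_1,x_2)=(0,2) is feasible, giving 16.
(x_1,x_2)=(1,1) is feasible, giving 14.
(x_1,x_2)=(0,1) is feasible, giving 8.
No feasible integer point exceeds 16.

16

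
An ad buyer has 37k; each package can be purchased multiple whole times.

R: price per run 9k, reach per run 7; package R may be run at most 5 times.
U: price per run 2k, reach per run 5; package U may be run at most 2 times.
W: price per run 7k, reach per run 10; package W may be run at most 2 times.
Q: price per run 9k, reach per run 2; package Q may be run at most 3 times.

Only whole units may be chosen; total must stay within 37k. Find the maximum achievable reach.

44

Take 2×R, 2×U, and 2×W: price 36 ≤ 37, reach 2·7 + 2·5 + 2·10 = 44.
U has the best ratio (5/2) and is taken to its limit of 2; remaining capacity is filled optimally with the others.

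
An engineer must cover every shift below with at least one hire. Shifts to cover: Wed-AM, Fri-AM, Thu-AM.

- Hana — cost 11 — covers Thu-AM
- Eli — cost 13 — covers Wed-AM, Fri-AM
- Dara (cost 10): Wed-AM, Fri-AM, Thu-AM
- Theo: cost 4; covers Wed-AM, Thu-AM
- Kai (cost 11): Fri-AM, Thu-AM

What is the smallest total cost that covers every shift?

10

The greedy cost-per-new-shift heuristic would pick Theo and Dara for 14, but a cheaper cover exists.
Dara alone covers Wed-AM, Fri-AM, Thu-AM — every shift.
Total cost: 10.
No cover costs less than 10.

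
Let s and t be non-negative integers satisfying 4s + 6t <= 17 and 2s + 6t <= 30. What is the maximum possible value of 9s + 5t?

Relaxing integrality, the LP optimum is 38.25 at (s,t) = (4.25, 0), which is not an integer point.
(s,t)=(4,0): 4·4+6·0=16≤17, 2·4+6·0=8≤30, objective 36.
(s,t)=(3,0): 4·3+6·0=12≤17, 2·3+6·0=6≤30, objective 27.
The best lattice point is (4,0), giving 36.

36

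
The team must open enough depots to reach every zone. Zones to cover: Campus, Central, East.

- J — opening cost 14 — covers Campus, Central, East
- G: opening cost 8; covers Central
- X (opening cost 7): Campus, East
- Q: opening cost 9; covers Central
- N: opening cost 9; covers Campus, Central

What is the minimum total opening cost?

14

The greedy cost-per-new-zone heuristic would pick X and G for 15, but a cheaper cover exists.
J alone covers Campus, Central, East — every zone.
Total opening cost: 14.
No cover costs less than 14.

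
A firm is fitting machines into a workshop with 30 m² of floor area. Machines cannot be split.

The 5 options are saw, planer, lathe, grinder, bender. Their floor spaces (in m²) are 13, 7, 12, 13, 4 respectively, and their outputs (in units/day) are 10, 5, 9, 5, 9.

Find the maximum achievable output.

saw + planer + bender: floor space 13 + 7 + 4 = 24 ≤ 30, output 10 + 5 + 9 = 24.
saw + lathe + bender: floor space 13 + 12 + 4 = 29 ≤ 30, output 10 + 9 + 9 = 28.
saw + grinder + bender: floor space 13 + 13 + 4 = 30 ≤ 30, output 10 + 5 + 9 = 24.
Best is saw, lathe, and bender with total output 28.

28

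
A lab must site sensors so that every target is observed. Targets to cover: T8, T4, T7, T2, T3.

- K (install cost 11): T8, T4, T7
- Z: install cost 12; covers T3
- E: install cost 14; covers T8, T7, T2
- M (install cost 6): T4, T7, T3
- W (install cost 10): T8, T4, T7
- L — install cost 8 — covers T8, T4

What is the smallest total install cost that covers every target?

20

Choose E and M: together they cover T8, T4, T7, T2, T3 — every target.
Total install cost: 14 + 6 = 20.
No cover costs less than 20.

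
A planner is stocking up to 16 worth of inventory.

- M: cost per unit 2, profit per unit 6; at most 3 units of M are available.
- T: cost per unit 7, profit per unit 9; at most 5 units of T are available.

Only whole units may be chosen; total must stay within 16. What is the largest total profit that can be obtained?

27

1×M and 2×T: cost 16 ≤ 16, profit 1·6 + 2·9 = 24.
3×M and 1×T: cost 13 ≤ 16, profit 3·6 + 1·9 = 27.
Best is 27.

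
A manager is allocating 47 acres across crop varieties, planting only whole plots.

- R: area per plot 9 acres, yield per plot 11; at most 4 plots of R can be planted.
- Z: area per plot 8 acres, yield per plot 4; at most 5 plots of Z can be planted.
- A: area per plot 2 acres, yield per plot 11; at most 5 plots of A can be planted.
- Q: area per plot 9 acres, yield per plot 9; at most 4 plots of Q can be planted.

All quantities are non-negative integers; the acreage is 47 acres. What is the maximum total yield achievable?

99

This is a bounded integer knapsack.
Take 4×R and 5×A: area 46 ≤ 47, yield 4·11 + 5·11 = 99.
A has the best ratio (11/2) and is taken to its limit of 5; remaining capacity is filled optimally with the others.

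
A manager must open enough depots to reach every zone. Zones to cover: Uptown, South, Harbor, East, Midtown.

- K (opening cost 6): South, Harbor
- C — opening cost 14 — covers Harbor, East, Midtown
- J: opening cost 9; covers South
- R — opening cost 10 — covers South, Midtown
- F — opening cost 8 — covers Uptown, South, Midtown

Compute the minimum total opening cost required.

22

The greedy cost-per-new-zone heuristic would pick F, K, and C for 28, but a cheaper cover exists.
Choose C and F: together they cover Uptown, South, Harbor, East, Midtown — every zone.
Total opening cost: 14 + 8 = 22.
No cover costs less than 22.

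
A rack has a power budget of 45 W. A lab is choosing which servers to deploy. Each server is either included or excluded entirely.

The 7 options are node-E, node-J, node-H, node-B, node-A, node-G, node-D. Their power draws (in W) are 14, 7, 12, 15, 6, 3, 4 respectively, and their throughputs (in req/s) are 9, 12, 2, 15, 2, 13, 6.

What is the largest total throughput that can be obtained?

55

Allowing fractional choices, the relaxed optimum would be about 55.7, but servers are indivisible.
node-E + node-J + node-B + node-G + node-D: power draw 14 + 7 + 15 + 3 + 4 = 43 ≤ 45, throughput 9 + 12 + 15 + 13 + 6 = 55.
node-E + node-J + node-B + node-G: power draw 14 + 7 + 15 + 3 = 39 ≤ 45, throughput 9 + 12 + 15 + 13 = 49.
node-E + node-J + node-B + node-A + node-G: power draw 14 + 7 + 15 + 6 + 3 = 45 ≤ 45, throughput 9 + 12 + 15 + 2 + 13 = 51.
Best is node-E, node-J, node-B, node-G, and node-D with total throughput 55.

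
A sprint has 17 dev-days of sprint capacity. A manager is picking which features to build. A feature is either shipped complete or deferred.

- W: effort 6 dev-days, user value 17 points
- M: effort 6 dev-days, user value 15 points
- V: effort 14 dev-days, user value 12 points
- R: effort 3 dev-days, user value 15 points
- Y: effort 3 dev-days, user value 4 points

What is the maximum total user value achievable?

Allowing fractional choices, the relaxed optimum would be about 49.7, but features are indivisible.
W + M + R: effort 6 + 6 + 3 = 15 ≤ 17, user value 17 + 15 + 15 = 47.
W + R + Y: effort 6 + 3 + 3 = 12 ≤ 17, user value 17 + 15 + 4 = 36.
W + M + Y: effort 6 + 6 + 3 = 15 ≤ 17, user value 17 + 15 + 4 = 36.
Best is W, M, and R with total user value 47.

47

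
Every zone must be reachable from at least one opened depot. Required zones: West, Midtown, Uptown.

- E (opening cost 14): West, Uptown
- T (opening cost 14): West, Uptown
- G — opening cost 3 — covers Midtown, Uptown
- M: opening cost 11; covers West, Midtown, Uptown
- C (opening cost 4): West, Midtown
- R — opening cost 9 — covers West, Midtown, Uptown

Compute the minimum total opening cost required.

7

Choose G and C: together they cover West, Midtown, Uptown — every zone.
Total opening cost: 3 + 4 = 7.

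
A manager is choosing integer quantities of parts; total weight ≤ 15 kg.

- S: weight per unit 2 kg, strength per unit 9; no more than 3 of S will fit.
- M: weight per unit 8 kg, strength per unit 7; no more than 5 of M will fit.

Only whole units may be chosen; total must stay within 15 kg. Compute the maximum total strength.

34

This is a bounded integer knapsack.
S has the best ratio (9/2); taking only S gives at most 3×9 = 27 (stopped by the supply cap of 3).
Mixing does better — 3×S and 1×M: weight 14 ≤ 15, strength 3·9 + 1·7 = 34.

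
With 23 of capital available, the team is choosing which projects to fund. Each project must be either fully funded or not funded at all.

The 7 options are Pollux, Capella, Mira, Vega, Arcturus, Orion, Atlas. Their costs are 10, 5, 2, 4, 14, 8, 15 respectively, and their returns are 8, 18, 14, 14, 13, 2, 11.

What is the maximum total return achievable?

Allowing fractional choices, the relaxed optimum would be about 57.1, but projects are indivisible.
Pollux + Capella + Mira + Vega: cost 10 + 5 + 2 + 4 = 21 ≤ 23, return 8 + 18 + 14 + 14 = 54.
Capella + Mira + Vega + Orion: cost 5 + 2 + 4 + 8 = 19 ≤ 23, return 18 + 14 + 14 + 2 = 48.
Capella + Mira + Vega: cost 5 + 2 + 4 = 11 ≤ 23, return 18 + 14 + 14 = 46.
Best is Pollux, Capella, Mira, and Vega with total return 54.

54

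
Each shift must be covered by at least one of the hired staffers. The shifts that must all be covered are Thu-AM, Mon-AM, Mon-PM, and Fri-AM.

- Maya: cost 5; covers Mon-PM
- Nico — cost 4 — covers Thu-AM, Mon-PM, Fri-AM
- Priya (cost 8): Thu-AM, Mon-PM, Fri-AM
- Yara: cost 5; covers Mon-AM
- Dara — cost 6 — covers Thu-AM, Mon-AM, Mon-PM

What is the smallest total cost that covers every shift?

9

Choose Nico and Yara: together they cover Thu-AM, Mon-AM, Mon-PM, Fri-AM — every shift.
Total cost: 4 + 5 = 9.
No cover costs less than 9.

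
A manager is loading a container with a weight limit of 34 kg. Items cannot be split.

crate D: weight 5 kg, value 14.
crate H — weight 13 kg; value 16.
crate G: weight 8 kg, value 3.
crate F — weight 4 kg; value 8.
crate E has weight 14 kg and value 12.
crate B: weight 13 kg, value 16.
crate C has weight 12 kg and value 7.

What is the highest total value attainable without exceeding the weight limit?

Allowing fractional choices, the relaxed optimum would be about 52.8, but items are indivisible.
crate D + crate H + crate B: weight 5 + 13 + 13 = 31 ≤ 34, value 14 + 16 + 16 = 46.
crate D + crate H + crate F + crate C: weight 5 + 13 + 4 + 12 = 34 ≤ 34, value 14 + 16 + 8 + 7 = 45.
crate D + crate F + crate B + crate C: weight 5 + 4 + 13 + 12 = 34 ≤ 34, value 14 + 8 + 16 + 7 = 45.
Best is crate D, crate H, and crate B with total value 46.

46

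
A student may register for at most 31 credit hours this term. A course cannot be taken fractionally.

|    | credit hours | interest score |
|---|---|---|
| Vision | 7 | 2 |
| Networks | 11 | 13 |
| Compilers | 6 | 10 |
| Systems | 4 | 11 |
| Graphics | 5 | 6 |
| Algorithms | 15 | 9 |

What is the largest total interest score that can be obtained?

40

Vision + Networks + Compilers + Systems: credit hours 7 + 11 + 6 + 4 = 28 ≤ 31, interest score 2 + 13 + 10 + 11 = 36.
Compilers + Systems + Graphics + Algorithms: credit hours 6 + 4 + 5 + 15 = 30 ≤ 31, interest score 10 + 11 + 6 + 9 = 36.
Networks + Compilers + Systems + Graphics: credit hours 11 + 6 + 4 + 5 = 26 ≤ 31, interest score 13 + 10 + 11 + 6 = 40.
Best is Networks, Compilers, Systems, and Graphics with total interest score 40.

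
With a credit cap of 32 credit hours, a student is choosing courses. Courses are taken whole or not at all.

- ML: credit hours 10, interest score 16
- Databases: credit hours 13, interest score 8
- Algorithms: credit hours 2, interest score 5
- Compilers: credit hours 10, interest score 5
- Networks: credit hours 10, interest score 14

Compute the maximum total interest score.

40

ML + Algorithms + Networks: credit hours 10 + 2 + 10 = 22 ≤ 32, interest score 16 + 5 + 14 = 35.
ML + Algorithms + Compilers + Networks: credit hours 10 + 2 + 10 + 10 = 32 ≤ 32, interest score 16 + 5 + 5 + 14 = 40.
Best is ML, Algorithms, Compilers, and Networks with total interest score 40.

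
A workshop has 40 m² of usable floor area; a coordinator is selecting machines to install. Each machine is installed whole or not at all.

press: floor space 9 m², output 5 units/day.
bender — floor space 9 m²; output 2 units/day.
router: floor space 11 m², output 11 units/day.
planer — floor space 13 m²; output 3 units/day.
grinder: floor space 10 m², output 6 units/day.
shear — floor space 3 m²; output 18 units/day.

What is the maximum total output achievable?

Allowing fractional choices, the relaxed optimum would be about 41.6, but machines are indivisible.
press + router + grinder + shear: floor space 9 + 11 + 10 + 3 = 33 ≤ 40, output 5 + 11 + 6 + 18 = 40.
router + planer + grinder + shear: floor space 11 + 13 + 10 + 3 = 37 ≤ 40, output 11 + 3 + 6 + 18 = 38.
Best is press, router, grinder, and shear with total output 40.

40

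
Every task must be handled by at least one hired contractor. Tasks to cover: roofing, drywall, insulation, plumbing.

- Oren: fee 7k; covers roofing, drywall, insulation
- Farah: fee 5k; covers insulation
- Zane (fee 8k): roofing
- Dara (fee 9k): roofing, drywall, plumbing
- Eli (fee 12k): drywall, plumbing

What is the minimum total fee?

The greedy cost-per-new-task heuristic would pick Oren and Dara for 16, but a cheaper cover exists.
Choose Farah and Dara: together they cover roofing, drywall, insulation, plumbing — every task.
Total fee: 5 + 9 = 14.
No cover costs less than 14.

14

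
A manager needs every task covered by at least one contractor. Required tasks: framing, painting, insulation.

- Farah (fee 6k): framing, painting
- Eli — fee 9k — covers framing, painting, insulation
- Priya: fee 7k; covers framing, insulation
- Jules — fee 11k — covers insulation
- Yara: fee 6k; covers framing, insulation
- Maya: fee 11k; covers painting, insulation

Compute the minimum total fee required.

The greedy cost-per-new-task heuristic would pick Farah and Yara for 12, but a cheaper cover exists.
Eli alone covers framing, painting, insulation — every task.
Total fee: 9.
No cover costs less than 9.

9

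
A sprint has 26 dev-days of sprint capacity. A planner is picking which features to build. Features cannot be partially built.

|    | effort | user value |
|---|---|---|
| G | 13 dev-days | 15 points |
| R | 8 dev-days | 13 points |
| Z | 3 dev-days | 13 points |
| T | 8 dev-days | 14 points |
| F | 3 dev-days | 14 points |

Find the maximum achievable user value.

54

Allowing fractional choices, the relaxed optimum would be about 58.6, but features are indivisible.
R + Z + T + F: effort 8 + 3 + 8 + 3 = 22 ≤ 26, user value 13 + 13 + 14 + 14 = 54.
G + T + F: effort 13 + 8 + 3 = 24 ≤ 26, user value 15 + 14 + 14 = 43.
G + Z + F: effort 13 + 3 + 3 = 19 ≤ 26, user value 15 + 13 + 14 = 42.
Best is R, Z, T, and F with total user value 54.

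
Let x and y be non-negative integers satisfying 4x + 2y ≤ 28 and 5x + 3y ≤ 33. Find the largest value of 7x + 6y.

(x,y)=(0,11): 4·0+2·11=22≤28, 5·0+3·11=33≤33, objective 66.
(x,y)=(0,10): 4·0+2·10=20≤28, 5·0+3·10=30≤33, objective 60.
The best lattice point is (0,11), giving 66.

66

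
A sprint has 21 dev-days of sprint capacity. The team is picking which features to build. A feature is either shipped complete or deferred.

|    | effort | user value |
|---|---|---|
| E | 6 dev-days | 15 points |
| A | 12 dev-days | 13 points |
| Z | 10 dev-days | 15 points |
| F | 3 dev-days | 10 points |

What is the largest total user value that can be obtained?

40

Treat it as a binary knapsack problem.
Take E, Z, and F: effort 6 + 10 + 3 = 19 ≤ 21, user value 15 + 15 + 10 = 40.
No other feasible combination does better.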